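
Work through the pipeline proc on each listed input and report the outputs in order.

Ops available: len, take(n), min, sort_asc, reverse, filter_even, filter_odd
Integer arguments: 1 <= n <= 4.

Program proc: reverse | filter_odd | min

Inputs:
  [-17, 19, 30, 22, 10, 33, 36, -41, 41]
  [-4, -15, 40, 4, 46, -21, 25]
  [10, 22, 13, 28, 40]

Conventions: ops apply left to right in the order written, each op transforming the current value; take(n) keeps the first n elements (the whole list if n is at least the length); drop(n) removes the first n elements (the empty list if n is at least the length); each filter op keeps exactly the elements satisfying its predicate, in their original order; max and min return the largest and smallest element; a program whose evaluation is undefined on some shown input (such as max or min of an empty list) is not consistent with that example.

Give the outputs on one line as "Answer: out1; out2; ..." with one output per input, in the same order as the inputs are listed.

-41; -21; 13

Execution, op by op:
  [-17, 19, 30, 22, 10, 33, 36, -41, 41] -> [41, -41, 36, 33, 10, 22, 30, 19, -17] -> [41, -41, 33, 19, -17] -> -41
  [-4, -15, 40, 4, 46, -21, 25] -> [25, -21, 46, 4, 40, -15, -4] -> [25, -21, -15] -> -21
  [10, 22, 13, 28, 40] -> [40, 28, 13, 22, 10] -> [13] -> 13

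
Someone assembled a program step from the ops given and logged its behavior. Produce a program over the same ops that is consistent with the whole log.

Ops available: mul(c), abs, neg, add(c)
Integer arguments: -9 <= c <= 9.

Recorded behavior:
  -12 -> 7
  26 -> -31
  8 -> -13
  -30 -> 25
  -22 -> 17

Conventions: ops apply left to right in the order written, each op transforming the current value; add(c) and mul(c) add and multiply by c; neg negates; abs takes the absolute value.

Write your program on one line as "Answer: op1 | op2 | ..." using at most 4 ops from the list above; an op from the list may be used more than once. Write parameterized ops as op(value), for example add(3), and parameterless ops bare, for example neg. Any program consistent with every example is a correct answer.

neg | add(4) | add(-9)

Check, running the answer program on each example:
  -12 -> 12 -> 16 -> 7
  26 -> -26 -> -22 -> -31
  8 -> -8 -> -4 -> -13
  -30 -> 30 -> 34 -> 25
  -22 -> 22 -> 26 -> 17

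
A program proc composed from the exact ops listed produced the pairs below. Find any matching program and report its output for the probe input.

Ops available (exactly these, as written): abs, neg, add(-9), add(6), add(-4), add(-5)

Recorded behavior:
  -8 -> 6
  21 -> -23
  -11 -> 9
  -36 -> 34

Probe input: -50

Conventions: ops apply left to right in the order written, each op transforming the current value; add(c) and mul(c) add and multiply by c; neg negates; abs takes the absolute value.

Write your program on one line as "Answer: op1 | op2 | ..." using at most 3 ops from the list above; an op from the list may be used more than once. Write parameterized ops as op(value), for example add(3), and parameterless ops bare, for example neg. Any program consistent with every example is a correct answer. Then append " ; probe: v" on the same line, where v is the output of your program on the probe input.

add(-4) | add(6) | neg ; probe: 48

Check, running the answer program on each example:
  -8 -> -12 -> -6 -> 6
  21 -> 17 -> 23 -> -23
  -11 -> -15 -> -9 -> 9
  -36 -> -40 -> -34 -> 34
  probe: -50 -> -54 -> -48 -> 48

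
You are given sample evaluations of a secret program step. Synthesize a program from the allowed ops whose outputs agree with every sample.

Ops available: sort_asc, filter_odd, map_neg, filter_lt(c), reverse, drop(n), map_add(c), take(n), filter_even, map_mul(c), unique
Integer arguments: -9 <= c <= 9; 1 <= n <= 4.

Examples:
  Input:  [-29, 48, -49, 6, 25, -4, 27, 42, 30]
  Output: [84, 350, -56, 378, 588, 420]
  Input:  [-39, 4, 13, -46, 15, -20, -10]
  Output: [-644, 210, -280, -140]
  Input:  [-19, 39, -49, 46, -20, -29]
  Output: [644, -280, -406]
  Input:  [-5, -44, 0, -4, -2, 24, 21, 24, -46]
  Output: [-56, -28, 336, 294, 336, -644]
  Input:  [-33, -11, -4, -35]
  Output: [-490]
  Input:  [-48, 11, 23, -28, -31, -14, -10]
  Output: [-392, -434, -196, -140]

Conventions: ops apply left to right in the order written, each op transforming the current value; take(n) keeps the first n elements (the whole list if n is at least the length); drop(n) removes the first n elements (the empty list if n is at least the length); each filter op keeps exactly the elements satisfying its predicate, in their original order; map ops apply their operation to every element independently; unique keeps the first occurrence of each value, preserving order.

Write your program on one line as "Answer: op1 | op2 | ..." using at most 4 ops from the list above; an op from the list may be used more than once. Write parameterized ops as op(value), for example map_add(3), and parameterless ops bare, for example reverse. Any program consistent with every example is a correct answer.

map_neg | map_mul(7) | map_mul(-2) | drop(3)

Check, running the answer program on each example:
  [-29, 48, -49, 6, 25, -4, 27, 42, 30] -> [29, -48, 49, -6, -25, 4, -27, -42, -30] -> [203, -336, 343, -42, -175, 28, -189, -294, -210] -> [-406, 672, -686, 84, 350, -56, 378, 588, 420] -> [84, 350, -56, 378, 588, 420]
  [-39, 4, 13, -46, 15, -20, -10] -> [39, -4, -13, 46, -15, 20, 10] -> [273, -28, -91, 322, -105, 140, 70] -> [-546, 56, 182, -644, 210, -280, -140] -> [-644, 210, -280, -140]
  [-19, 39, -49, 46, -20, -29] -> [19, -39, 49, -46, 20, 29] -> [133, -273, 343, -322, 140, 203] -> [-266, 546, -686, 644, -280, -406] -> [644, -280, -406]
  [-5, -44, 0, -4, -2, 24, 21, 24, -46] -> [5, 44, 0, 4, 2, -24, -21, -24, 46] -> [35, 308, 0, 28, 14, -168, -147, -168, 322] -> [-70, -616, 0, -56, -28, 336, 294, 336, -644] -> [-56, -28, 336, 294, 336, -644]
  [-33, -11, -4, -35] -> [33, 11, 4, 35] -> [231, 77, 28, 245] -> [-462, -154, -56, -490] -> [-490]
  [-48, 11, 23, -28, -31, -14, -10] -> [48, -11, -23, 28, 31, 14, 10] -> [336, -77, -161, 196, 217, 98, 70] -> [-672, 154, 322, -392, -434, -196, -140] -> [-392, -434, -196, -140]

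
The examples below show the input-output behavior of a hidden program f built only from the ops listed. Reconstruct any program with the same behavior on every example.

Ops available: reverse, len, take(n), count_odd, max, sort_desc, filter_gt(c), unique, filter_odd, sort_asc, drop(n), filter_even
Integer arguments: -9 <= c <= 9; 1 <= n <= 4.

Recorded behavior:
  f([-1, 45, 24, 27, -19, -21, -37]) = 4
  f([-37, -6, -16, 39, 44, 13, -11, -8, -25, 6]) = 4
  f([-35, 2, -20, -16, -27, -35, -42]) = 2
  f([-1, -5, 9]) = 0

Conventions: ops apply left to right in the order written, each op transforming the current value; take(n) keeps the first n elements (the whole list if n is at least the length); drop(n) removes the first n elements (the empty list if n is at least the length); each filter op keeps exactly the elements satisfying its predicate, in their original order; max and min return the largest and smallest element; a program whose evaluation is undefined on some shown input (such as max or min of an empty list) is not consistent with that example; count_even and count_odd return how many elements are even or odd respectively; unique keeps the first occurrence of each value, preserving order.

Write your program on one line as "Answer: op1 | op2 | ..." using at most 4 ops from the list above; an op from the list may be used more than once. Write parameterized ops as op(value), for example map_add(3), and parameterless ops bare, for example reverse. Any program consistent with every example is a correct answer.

drop(3) | sort_asc | count_odd

Check, running the answer program on each example:
  [-1, 45, 24, 27, -19, -21, -37] -> [27, -19, -21, -37] -> [-37, -21, -19, 27] -> 4
  [-37, -6, -16, 39, 44, 13, -11, -8, -25, 6] -> [39, 44, 13, -11, -8, -25, 6] -> [-25, -11, -8, 6, 13, 39, 44] -> 4
  [-35, 2, -20, -16, -27, -35, -42] -> [-16, -27, -35, -42] -> [-42, -35, -27, -16] -> 2
  [-1, -5, 9] -> [] -> [] -> 0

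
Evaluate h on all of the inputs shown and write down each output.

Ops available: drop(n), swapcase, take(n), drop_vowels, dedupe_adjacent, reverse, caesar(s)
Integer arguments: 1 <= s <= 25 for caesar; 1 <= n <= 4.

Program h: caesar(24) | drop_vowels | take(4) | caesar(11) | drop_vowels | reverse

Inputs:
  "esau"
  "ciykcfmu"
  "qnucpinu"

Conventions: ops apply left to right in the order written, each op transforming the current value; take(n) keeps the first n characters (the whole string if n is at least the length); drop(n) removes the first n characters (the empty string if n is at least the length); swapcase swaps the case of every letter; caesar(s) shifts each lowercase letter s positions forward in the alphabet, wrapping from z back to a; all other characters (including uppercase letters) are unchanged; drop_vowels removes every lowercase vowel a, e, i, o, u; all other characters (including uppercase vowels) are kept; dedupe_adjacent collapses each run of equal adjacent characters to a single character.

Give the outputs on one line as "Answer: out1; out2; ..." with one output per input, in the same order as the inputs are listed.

"djbn"; "vhr"; "rydw"

Execution, op by op:
  "esau" -> "cqys" -> "cqys" -> "cqys" -> "nbjd" -> "nbjd" -> "djbn"
  "ciykcfmu" -> "agwiadks" -> "gwdks" -> "gwdk" -> "rhov" -> "rhv" -> "vhr"
  "qnucpinu" -> "olsangls" -> "lsngls" -> "lsng" -> "wdyr" -> "wdyr" -> "rydw"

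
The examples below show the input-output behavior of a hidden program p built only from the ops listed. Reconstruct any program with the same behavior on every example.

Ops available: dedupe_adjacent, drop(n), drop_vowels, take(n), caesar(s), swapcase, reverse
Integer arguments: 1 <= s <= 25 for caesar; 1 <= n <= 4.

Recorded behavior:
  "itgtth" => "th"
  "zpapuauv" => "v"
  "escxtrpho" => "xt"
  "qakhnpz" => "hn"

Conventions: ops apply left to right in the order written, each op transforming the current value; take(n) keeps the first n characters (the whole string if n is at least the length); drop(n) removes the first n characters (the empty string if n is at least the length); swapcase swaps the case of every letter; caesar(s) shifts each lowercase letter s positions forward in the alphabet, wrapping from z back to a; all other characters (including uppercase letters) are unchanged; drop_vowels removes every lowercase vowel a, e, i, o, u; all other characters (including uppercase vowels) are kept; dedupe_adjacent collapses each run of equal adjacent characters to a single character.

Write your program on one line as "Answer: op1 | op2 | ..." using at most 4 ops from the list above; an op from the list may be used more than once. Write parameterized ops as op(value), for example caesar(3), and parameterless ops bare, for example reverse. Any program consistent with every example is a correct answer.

drop_vowels | dedupe_adjacent | drop(2) | take(2)

Check, running the answer program on each example:
  "itgtth" -> "tgtth" -> "tgth" -> "th" -> "th"
  "zpapuauv" -> "zppv" -> "zpv" -> "v" -> "v"
  "escxtrpho" -> "scxtrph" -> "scxtrph" -> "xtrph" -> "xt"
  "qakhnpz" -> "qkhnpz" -> "qkhnpz" -> "hnpz" -> "hn"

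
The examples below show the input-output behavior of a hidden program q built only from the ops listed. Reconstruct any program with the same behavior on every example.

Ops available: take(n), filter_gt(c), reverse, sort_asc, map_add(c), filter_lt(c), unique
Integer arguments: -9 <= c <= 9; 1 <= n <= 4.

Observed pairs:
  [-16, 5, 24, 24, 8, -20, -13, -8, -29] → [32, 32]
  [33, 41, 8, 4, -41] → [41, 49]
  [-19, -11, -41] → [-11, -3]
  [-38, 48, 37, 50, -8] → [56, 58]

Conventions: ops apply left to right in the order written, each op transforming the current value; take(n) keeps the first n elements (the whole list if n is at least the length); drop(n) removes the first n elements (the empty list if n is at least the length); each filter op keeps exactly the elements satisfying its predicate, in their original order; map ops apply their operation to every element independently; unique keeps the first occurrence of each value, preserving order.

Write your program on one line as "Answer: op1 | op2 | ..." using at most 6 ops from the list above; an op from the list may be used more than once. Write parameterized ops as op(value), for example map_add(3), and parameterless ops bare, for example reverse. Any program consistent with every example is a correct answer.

sort_asc | reverse | take(2) | map_add(8) | sort_asc

Check, running the answer program on each example:
  [-16, 5, 24, 24, 8, -20, -13, -8, -29] -> [-29, -20, -16, -13, -8, 5, 8, 24, 24] -> [24, 24, 8, 5, -8, -13, -16, -20, -29] -> [24, 24] -> [32, 32] -> [32, 32]
  [33, 41, 8, 4, -41] -> [-41, 4, 8, 33, 41] -> [41, 33, 8, 4, -41] -> [41, 33] -> [49, 41] -> [41, 49]
  [-19, -11, -41] -> [-41, -19, -11] -> [-11, -19, -41] -> [-11, -19] -> [-3, -11] -> [-11, -3]
  [-38, 48, 37, 50, -8] -> [-38, -8, 37, 48, 50] -> [50, 48, 37, -8, -38] -> [50, 48] -> [58, 56] -> [56, 58]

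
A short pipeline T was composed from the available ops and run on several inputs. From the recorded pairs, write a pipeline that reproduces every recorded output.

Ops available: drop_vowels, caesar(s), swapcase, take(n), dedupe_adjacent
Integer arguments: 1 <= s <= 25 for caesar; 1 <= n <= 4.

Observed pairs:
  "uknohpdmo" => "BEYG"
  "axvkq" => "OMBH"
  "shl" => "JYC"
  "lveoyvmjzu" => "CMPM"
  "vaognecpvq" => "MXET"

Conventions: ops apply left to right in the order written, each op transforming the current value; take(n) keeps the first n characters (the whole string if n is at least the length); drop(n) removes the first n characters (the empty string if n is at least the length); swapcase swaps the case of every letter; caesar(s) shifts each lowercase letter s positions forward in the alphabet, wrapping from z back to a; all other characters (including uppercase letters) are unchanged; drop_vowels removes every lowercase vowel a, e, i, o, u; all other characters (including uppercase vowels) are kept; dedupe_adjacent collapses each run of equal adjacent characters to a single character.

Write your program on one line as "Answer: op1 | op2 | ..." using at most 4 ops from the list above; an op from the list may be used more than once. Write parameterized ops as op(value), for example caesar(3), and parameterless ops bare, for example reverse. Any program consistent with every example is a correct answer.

drop_vowels | take(4) | caesar(17) | swapcase

Check, running the answer program on each example:
  "uknohpdmo" -> "knhpdm" -> "knhp" -> "beyg" -> "BEYG"
  "axvkq" -> "xvkq" -> "xvkq" -> "ombh" -> "OMBH"
  "shl" -> "shl" -> "shl" -> "jyc" -> "JYC"
  "lveoyvmjzu" -> "lvyvmjz" -> "lvyv" -> "cmpm" -> "CMPM"
  "vaognecpvq" -> "vgncpvq" -> "vgnc" -> "mxet" -> "MXET"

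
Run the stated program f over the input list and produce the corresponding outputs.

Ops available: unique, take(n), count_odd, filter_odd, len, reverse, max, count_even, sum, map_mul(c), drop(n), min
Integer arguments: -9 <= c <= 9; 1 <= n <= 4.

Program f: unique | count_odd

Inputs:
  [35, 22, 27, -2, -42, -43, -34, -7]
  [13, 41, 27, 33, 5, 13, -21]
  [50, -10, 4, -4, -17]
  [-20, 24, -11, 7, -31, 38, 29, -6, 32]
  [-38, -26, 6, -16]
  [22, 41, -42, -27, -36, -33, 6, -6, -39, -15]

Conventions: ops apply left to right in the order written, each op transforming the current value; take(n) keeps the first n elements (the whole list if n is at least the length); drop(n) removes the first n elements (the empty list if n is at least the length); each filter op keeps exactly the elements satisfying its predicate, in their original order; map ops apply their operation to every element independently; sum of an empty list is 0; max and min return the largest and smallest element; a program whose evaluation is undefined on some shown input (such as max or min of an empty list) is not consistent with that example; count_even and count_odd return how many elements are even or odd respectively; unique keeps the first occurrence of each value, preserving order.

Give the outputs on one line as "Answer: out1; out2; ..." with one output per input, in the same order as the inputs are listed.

4; 6; 1; 4; 0; 5

Execution, op by op:
  [35, 22, 27, -2, -42, -43, -34, -7] -> [35, 22, 27, -2, -42, -43, -34, -7] -> 4
  [13, 41, 27, 33, 5, 13, -21] -> [13, 41, 27, 33, 5, -21] -> 6
  [50, -10, 4, -4, -17] -> [50, -10, 4, -4, -17] -> 1
  [-20, 24, -11, 7, -31, 38, 29, -6, 32] -> [-20, 24, -11, 7, -31, 38, 29, -6, 32] -> 4
  [-38, -26, 6, -16] -> [-38, -26, 6, -16] -> 0
  [22, 41, -42, -27, -36, -33, 6, -6, -39, -15] -> [22, 41, -42, -27, -36, -33, 6, -6, -39, -15] -> 5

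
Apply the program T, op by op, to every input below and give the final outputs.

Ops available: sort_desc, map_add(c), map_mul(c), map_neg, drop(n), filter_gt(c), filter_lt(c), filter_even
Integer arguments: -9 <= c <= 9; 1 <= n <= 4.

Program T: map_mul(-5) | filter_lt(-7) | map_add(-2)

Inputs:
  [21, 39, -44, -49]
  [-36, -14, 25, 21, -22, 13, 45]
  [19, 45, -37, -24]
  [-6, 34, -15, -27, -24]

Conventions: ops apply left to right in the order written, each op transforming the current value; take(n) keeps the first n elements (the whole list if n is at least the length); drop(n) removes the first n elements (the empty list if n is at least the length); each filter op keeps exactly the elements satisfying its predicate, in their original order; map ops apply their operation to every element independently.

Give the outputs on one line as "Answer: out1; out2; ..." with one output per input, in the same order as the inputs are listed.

[-107, -197]; [-127, -107, -67, -227]; [-97, -227]; [-172]

Execution, op by op:
  [21, 39, -44, -49] -> [-105, -195, 220, 245] -> [-105, -195] -> [-107, -197]
  [-36, -14, 25, 21, -22, 13, 45] -> [180, 70, -125, -105, 110, -65, -225] -> [-125, -105, -65, -225] -> [-127, -107, -67, -227]
  [19, 45, -37, -24] -> [-95, -225, 185, 120] -> [-95, -225] -> [-97, -227]
  [-6, 34, -15, -27, -24] -> [30, -170, 75, 135, 120] -> [-170] -> [-172]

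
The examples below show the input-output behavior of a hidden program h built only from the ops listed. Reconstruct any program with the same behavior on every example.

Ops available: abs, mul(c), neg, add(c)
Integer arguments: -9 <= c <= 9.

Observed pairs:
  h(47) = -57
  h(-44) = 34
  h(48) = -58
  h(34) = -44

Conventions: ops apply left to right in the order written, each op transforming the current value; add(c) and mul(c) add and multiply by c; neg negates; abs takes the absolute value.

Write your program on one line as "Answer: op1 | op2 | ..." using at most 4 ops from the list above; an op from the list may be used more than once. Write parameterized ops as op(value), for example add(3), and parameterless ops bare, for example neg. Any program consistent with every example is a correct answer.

add(1) | neg | add(-9)

Check, running the answer program on each example:
  47 -> 48 -> -48 -> -57
  -44 -> -43 -> 43 -> 34
  48 -> 49 -> -49 -> -58
  34 -> 35 -> -35 -> -44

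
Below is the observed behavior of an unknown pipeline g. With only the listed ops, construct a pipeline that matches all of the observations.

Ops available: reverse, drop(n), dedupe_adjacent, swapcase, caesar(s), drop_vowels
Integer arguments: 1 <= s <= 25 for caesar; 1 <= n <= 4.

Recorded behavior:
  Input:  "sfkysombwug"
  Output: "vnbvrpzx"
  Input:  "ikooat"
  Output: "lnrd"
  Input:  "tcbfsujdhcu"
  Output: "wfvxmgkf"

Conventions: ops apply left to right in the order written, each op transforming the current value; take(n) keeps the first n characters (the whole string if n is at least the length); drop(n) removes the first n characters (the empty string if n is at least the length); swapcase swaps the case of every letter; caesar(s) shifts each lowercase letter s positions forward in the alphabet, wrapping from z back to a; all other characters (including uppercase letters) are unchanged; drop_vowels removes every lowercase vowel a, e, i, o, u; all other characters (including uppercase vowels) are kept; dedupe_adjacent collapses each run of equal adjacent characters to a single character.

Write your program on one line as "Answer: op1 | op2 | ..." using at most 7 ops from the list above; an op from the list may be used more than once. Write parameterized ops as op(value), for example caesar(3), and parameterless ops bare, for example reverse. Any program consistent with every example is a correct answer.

caesar(3) | reverse | drop_vowels | drop(1) | reverse | dedupe_adjacent

Check, running the answer program on each example:
  "sfkysombwug" -> "vinbvrpezxj" -> "jxzeprvbniv" -> "jxzprvbnv" -> "xzprvbnv" -> "vnbvrpzx" -> "vnbvrpzx"
  "ikooat" -> "lnrrdw" -> "wdrrnl" -> "wdrrnl" -> "drrnl" -> "lnrrd" -> "lnrd"
  "tcbfsujdhcu" -> "wfeivxmgkfx" -> "xfkgmxviefw" -> "xfkgmxvfw" -> "fkgmxvfw" -> "wfvxmgkf" -> "wfvxmgkf"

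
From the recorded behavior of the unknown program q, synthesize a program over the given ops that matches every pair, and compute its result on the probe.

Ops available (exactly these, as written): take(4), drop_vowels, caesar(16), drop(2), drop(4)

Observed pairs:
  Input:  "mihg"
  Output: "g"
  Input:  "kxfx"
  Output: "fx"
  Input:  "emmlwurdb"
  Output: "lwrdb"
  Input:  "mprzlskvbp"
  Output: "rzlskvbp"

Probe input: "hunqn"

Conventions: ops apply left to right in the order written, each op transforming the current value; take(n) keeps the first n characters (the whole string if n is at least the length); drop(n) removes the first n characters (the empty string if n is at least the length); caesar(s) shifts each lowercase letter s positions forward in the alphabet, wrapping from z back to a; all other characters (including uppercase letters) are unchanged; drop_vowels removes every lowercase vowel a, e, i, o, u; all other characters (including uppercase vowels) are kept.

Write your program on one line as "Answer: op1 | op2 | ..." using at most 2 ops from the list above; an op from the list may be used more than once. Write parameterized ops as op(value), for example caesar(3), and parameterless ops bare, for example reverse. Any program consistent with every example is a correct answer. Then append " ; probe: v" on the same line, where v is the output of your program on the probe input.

drop_vowels | drop(2) ; probe: "qn"

Check, running the answer program on each example:
  "mihg" -> "mhg" -> "g"
  "kxfx" -> "kxfx" -> "fx"
  "emmlwurdb" -> "mmlwrdb" -> "lwrdb"
  "mprzlskvbp" -> "mprzlskvbp" -> "rzlskvbp"
  probe: "hunqn" -> "hnqn" -> "qn"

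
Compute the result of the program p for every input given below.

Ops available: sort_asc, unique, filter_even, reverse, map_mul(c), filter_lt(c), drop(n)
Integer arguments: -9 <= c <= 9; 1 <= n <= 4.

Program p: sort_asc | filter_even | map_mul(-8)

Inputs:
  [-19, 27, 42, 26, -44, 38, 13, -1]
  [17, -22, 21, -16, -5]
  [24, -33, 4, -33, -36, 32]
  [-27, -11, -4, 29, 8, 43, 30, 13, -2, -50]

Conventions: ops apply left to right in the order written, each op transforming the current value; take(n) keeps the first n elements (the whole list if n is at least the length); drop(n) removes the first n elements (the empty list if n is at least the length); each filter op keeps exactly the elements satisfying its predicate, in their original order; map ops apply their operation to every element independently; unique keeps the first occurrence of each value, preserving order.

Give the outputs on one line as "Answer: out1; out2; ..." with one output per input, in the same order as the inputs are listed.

Execution, op by op:
  [-19, 27, 42, 26, -44, 38, 13, -1] -> [-44, -19, -1, 13, 26, 27, 38, 42] -> [-44, 26, 38, 42] -> [352, -208, -304, -336]
  [17, -22, 21, -16, -5] -> [-22, -16, -5, 17, 21] -> [-22, -16] -> [176, 128]
  [24, -33, 4, -33, -36, 32] -> [-36, -33, -33, 4, 24, 32] -> [-36, 4, 24, 32] -> [288, -32, -192, -256]
  [-27, -11, -4, 29, 8, 43, 30, 13, -2, -50] -> [-50, -27, -11, -4, -2, 8, 13, 29, 30, 43] -> [-50, -4, -2, 8, 30] -> [400, 32, 16, -64, -240]

[352, -208, -304, -336]; [176, 128]; [288, -32, -192, -256]; [400, 32, 16, -64, -240]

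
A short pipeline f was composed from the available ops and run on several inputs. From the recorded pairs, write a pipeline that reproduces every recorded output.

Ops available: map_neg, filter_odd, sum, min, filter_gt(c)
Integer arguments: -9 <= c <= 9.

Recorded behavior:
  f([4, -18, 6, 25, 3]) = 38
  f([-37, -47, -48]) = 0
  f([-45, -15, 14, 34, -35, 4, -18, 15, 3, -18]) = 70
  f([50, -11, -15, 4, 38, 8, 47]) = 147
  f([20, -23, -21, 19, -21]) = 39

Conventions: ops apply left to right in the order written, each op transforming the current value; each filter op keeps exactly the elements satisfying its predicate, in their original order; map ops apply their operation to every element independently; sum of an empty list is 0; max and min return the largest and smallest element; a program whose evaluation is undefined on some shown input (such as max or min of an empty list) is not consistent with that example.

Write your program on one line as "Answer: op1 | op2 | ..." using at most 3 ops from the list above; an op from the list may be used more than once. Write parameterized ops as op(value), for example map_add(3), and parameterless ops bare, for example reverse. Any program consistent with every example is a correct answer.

filter_gt(-3) | sum

Check, running the answer program on each example:
  [4, -18, 6, 25, 3] -> [4, 6, 25, 3] -> 38
  [-37, -47, -48] -> [] -> 0
  [-45, -15, 14, 34, -35, 4, -18, 15, 3, -18] -> [14, 34, 4, 15, 3] -> 70
  [50, -11, -15, 4, 38, 8, 47] -> [50, 4, 38, 8, 47] -> 147
  [20, -23, -21, 19, -21] -> [20, 19] -> 39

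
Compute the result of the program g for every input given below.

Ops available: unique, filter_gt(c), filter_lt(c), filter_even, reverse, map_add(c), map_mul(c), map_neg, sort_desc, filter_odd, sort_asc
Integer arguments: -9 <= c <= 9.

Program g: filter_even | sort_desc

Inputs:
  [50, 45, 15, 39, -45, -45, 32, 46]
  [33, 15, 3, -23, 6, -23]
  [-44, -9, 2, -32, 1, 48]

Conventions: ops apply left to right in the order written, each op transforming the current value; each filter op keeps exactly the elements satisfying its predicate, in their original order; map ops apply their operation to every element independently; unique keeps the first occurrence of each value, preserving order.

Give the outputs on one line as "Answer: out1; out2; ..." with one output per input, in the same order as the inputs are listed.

[50, 46, 32]; [6]; [48, 2, -32, -44]

Execution, op by op:
  [50, 45, 15, 39, -45, -45, 32, 46] -> [50, 32, 46] -> [50, 46, 32]
  [33, 15, 3, -23, 6, -23] -> [6] -> [6]
  [-44, -9, 2, -32, 1, 48] -> [-44, 2, -32, 48] -> [48, 2, -32, -44]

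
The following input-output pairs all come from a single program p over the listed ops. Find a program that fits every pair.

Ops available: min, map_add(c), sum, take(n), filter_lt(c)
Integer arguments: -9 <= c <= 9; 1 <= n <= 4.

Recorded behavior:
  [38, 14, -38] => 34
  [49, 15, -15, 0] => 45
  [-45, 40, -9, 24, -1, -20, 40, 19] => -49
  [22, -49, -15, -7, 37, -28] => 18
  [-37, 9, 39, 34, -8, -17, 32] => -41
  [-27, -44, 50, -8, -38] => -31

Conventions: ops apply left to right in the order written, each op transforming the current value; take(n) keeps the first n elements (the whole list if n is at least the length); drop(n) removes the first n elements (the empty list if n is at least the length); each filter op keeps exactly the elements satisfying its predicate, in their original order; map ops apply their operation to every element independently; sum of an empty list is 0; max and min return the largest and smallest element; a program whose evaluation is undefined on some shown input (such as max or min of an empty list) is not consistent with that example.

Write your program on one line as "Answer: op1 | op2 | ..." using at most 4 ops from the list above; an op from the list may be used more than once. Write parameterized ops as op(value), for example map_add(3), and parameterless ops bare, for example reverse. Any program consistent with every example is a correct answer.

map_add(-4) | take(1) | sum

Check, running the answer program on each example:
  [38, 14, -38] -> [34, 10, -42] -> [34] -> 34
  [49, 15, -15, 0] -> [45, 11, -19, -4] -> [45] -> 45
  [-45, 40, -9, 24, -1, -20, 40, 19] -> [-49, 36, -13, 20, -5, -24, 36, 15] -> [-49] -> -49
  [22, -49, -15, -7, 37, -28] -> [18, -53, -19, -11, 33, -32] -> [18] -> 18
  [-37, 9, 39, 34, -8, -17, 32] -> [-41, 5, 35, 30, -12, -21, 28] -> [-41] -> -41
  [-27, -44, 50, -8, -38] -> [-31, -48, 46, -12, -42] -> [-31] -> -31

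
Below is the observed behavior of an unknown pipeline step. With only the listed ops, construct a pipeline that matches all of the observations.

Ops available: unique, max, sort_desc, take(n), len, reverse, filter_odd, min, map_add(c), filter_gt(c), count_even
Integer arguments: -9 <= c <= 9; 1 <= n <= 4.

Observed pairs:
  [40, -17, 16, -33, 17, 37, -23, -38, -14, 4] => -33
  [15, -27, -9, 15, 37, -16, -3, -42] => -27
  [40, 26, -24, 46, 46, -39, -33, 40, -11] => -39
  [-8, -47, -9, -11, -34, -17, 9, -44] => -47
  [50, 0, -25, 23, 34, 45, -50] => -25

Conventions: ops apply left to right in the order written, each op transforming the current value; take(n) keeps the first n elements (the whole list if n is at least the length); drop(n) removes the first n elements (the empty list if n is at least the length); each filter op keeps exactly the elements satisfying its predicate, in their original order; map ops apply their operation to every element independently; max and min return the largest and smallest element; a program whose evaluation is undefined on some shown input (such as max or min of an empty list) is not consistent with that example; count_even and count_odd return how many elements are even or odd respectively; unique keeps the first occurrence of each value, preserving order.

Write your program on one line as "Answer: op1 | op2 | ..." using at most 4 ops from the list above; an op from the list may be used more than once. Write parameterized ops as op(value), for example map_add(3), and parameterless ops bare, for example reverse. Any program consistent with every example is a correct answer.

filter_odd | sort_desc | unique | min

Check, running the answer program on each example:
  [40, -17, 16, -33, 17, 37, -23, -38, -14, 4] -> [-17, -33, 17, 37, -23] -> [37, 17, -17, -23, -33] -> [37, 17, -17, -23, -33] -> -33
  [15, -27, -9, 15, 37, -16, -3, -42] -> [15, -27, -9, 15, 37, -3] -> [37, 15, 15, -3, -9, -27] -> [37, 15, -3, -9, -27] -> -27
  [40, 26, -24, 46, 46, -39, -33, 40, -11] -> [-39, -33, -11] -> [-11, -33, -39] -> [-11, -33, -39] -> -39
  [-8, -47, -9, -11, -34, -17, 9, -44] -> [-47, -9, -11, -17, 9] -> [9, -9, -11, -17, -47] -> [9, -9, -11, -17, -47] -> -47
  [50, 0, -25, 23, 34, 45, -50] -> [-25, 23, 45] -> [45, 23, -25] -> [45, 23, -25] -> -25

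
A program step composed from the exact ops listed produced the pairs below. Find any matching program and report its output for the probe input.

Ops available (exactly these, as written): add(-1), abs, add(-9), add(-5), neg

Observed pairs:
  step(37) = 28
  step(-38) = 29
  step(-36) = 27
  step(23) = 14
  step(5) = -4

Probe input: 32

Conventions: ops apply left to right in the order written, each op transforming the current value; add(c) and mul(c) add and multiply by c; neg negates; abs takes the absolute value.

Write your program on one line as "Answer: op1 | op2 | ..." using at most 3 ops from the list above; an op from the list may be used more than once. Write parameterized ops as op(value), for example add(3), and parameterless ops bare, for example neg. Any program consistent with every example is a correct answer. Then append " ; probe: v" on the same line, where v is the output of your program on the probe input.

abs | add(-9) ; probe: 23

Check, running the answer program on each example:
  37 -> 37 -> 28
  -38 -> 38 -> 29
  -36 -> 36 -> 27
  23 -> 23 -> 14
  5 -> 5 -> -4
  probe: 32 -> 32 -> 23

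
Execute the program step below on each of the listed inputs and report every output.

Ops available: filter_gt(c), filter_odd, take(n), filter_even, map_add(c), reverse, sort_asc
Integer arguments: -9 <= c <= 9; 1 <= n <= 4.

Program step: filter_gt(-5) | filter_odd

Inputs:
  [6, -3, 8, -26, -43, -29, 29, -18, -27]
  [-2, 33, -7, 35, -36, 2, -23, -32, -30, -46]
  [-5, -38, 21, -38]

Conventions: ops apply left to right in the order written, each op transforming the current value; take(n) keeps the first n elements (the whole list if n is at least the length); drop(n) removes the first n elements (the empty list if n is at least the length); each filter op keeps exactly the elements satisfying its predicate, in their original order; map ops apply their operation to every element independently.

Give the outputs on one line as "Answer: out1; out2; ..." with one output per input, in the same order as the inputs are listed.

[-3, 29]; [33, 35]; [21]

Execution, op by op:
  [6, -3, 8, -26, -43, -29, 29, -18, -27] -> [6, -3, 8, 29] -> [-3, 29]
  [-2, 33, -7, 35, -36, 2, -23, -32, -30, -46] -> [-2, 33, 35, 2] -> [33, 35]
  [-5, -38, 21, -38] -> [21] -> [21]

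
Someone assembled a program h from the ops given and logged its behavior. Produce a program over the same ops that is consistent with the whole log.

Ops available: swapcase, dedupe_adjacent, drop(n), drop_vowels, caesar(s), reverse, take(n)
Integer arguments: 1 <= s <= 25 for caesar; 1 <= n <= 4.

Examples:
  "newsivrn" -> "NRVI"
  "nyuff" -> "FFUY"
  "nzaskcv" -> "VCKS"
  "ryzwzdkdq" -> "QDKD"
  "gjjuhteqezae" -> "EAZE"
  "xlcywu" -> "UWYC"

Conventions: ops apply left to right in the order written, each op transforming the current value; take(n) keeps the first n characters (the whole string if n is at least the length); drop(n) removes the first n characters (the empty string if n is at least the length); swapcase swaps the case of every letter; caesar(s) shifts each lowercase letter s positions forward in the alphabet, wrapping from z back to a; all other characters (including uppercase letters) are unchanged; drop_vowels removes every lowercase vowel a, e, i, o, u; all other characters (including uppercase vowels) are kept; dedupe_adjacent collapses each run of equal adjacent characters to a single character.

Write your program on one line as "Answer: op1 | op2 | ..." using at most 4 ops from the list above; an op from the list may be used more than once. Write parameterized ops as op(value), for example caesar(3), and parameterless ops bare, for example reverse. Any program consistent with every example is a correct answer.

reverse | take(4) | swapcase

Check, running the answer program on each example:
  "newsivrn" -> "nrviswen" -> "nrvi" -> "NRVI"
  "nyuff" -> "ffuyn" -> "ffuy" -> "FFUY"
  "nzaskcv" -> "vcksazn" -> "vcks" -> "VCKS"
  "ryzwzdkdq" -> "qdkdzwzyr" -> "qdkd" -> "QDKD"
  "gjjuhteqezae" -> "eazeqethujjg" -> "eaze" -> "EAZE"
  "xlcywu" -> "uwyclx" -> "uwyc" -> "UWYC"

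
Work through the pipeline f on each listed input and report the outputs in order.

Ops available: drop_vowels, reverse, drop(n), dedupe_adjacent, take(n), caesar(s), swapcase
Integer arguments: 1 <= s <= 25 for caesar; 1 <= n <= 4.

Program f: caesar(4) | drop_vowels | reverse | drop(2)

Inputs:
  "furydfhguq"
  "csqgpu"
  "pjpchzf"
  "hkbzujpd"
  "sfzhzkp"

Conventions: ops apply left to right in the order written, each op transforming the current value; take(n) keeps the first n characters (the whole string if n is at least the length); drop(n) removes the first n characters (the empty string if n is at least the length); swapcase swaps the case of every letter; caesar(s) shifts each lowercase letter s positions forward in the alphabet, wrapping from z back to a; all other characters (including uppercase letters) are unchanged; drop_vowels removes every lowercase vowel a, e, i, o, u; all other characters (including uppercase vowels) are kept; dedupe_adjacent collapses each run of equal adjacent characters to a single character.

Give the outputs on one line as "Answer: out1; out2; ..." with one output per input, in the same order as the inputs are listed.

"ljhcvyj"; "kwg"; "lgtnt"; "nydfl"; "ldjw"

Execution, op by op:
  "furydfhguq" -> "jyvchjlkyu" -> "jyvchjlky" -> "ykljhcvyj" -> "ljhcvyj"
  "csqgpu" -> "gwukty" -> "gwkty" -> "ytkwg" -> "kwg"
  "pjpchzf" -> "tntgldj" -> "tntgldj" -> "jdlgtnt" -> "lgtnt"
  "hkbzujpd" -> "lofdynth" -> "lfdynth" -> "htnydfl" -> "nydfl"
  "sfzhzkp" -> "wjdldot" -> "wjdldt" -> "tdldjw" -> "ldjw"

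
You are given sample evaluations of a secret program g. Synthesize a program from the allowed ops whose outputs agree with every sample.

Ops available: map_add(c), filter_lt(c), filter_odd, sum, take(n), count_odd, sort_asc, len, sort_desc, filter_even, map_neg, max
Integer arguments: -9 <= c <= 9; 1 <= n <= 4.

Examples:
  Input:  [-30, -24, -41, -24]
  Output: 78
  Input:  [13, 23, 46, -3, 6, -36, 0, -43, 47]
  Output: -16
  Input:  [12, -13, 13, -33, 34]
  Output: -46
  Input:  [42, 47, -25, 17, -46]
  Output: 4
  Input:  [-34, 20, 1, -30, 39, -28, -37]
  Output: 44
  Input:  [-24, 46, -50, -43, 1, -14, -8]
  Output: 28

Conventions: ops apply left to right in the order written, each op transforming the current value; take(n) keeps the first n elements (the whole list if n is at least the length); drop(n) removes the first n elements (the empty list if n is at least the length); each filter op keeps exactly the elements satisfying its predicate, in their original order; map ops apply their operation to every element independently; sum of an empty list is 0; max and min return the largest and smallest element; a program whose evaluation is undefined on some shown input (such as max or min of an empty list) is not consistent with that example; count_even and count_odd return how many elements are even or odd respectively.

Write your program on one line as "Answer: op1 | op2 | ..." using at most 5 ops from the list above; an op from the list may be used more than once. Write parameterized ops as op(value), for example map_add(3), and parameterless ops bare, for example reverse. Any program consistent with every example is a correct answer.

filter_even | map_neg | take(3) | sum

Check, running the answer program on each example:
  [-30, -24, -41, -24] -> [-30, -24, -24] -> [30, 24, 24] -> [30, 24, 24] -> 78
  [13, 23, 46, -3, 6, -36, 0, -43, 47] -> [46, 6, -36, 0] -> [-46, -6, 36, 0] -> [-46, -6, 36] -> -16
  [12, -13, 13, -33, 34] -> [12, 34] -> [-12, -34] -> [-12, -34] -> -46
  [42, 47, -25, 17, -46] -> [42, -46] -> [-42, 46] -> [-42, 46] -> 4
  [-34, 20, 1, -30, 39, -28, -37] -> [-34, 20, -30, -28] -> [34, -20, 30, 28] -> [34, -20, 30] -> 44
  [-24, 46, -50, -43, 1, -14, -8] -> [-24, 46, -50, -14, -8] -> [24, -46, 50, 14, 8] -> [24, -46, 50] -> 28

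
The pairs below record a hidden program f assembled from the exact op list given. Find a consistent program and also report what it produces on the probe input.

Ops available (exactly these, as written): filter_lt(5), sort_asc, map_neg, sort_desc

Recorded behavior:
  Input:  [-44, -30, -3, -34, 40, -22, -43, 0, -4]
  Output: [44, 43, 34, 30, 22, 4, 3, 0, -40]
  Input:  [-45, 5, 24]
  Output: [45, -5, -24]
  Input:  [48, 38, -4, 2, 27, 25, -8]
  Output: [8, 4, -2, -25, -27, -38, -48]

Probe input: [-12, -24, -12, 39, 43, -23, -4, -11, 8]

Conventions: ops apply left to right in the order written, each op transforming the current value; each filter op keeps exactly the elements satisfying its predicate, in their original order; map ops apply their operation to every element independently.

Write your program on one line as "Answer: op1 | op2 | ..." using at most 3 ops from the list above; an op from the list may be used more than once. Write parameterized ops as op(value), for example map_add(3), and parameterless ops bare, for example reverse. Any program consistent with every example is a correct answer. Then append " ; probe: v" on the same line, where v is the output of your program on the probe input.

sort_asc | map_neg ; probe: [24, 23, 12, 12, 11, 4, -8, -39, -43]

Check, running the answer program on each example:
  [-44, -30, -3, -34, 40, -22, -43, 0, -4] -> [-44, -43, -34, -30, -22, -4, -3, 0, 40] -> [44, 43, 34, 30, 22, 4, 3, 0, -40]
  [-45, 5, 24] -> [-45, 5, 24] -> [45, -5, -24]
  [48, 38, -4, 2, 27, 25, -8] -> [-8, -4, 2, 25, 27, 38, 48] -> [8, 4, -2, -25, -27, -38, -48]
  probe: [-12, -24, -12, 39, 43, -23, -4, -11, 8] -> [-24, -23, -12, -12, -11, -4, 8, 39, 43] -> [24, 23, 12, 12, 11, 4, -8, -39, -43]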